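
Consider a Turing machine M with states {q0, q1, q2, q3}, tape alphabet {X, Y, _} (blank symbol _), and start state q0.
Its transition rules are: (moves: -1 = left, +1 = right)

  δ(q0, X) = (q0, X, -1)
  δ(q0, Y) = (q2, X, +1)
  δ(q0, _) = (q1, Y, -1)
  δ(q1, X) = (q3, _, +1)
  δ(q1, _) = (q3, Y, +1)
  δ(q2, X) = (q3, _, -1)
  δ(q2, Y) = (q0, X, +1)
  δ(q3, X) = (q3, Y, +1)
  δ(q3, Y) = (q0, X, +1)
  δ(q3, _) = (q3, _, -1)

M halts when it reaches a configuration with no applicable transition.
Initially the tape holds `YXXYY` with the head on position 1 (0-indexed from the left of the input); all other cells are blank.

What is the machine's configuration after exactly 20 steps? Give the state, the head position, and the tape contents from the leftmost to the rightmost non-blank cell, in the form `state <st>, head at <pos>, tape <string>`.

state q3, head at -1, tape Y_XXYY

q0 | _Y[X]XYY   read X → write X, move -1, go to q0
q0 | _[Y]XXYY   read Y → write X, move +1, go to q2
q2 | _X[X]XYY   read X → write _, move -1, go to q3
q3 | _[X]_XYY   read X → write Y, move +1, go to q3
q3 | _Y[_]XYY   read _ → write _, move -1, go to q3
q3 | _[Y]_XYY   read Y → write X, move +1, go to q0
q0 | _X[_]XYY   read _ → write Y, move -1, go to q1
q1 | _[X]YXYY   read X → write _, move +1, go to q3
q3 | __[Y]XYY   read Y → write X, move +1, go to q0
q0 | __X[X]YY   read X → write X, move -1, go to q0
q0 | __[X]XYY   read X → write X, move -1, go to q0
q0 | _[_]XXYY   read _ → write Y, move -1, go to q1
q1 | [_]YXXYY   read _ → write Y, move +1, go to q3
q3 | Y[Y]XXYY   read Y → write X, move +1, go to q0
q0 | YX[X]XYY   read X → write X, move -1, go to q0
q0 | Y[X]XXYY   read X → write X, move -1, go to q0
q0 | [Y]XXXYY   read Y → write X, move +1, go to q2
q2 | X[X]XXYY   read X → write _, move -1, go to q3
q3 | [X]_XXYY   read X → write Y, move +1, go to q3
q3 | Y[_]XXYY   read _ → write _, move -1, go to q3
q3 | [Y]_XXYY
After 20 steps: state q3, head at -1, tape Y_XXYY.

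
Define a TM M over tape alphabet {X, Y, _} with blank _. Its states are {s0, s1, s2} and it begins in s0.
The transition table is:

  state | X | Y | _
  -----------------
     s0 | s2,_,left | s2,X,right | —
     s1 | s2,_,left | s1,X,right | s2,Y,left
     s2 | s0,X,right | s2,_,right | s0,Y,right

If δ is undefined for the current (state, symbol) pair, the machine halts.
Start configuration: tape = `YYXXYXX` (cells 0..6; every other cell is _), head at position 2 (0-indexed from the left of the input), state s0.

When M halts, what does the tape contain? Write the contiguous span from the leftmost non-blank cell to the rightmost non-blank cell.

Y__YXX

state=s0 head=2 tape=YY[X]XYXX   (s0,X)→(s2,_,left)
state=s2 head=1 tape=Y[Y]_XYXX   (s2,Y)→(s2,_,right)
state=s2 head=2 tape=Y_[_]XYXX   (s2,_)→(s0,Y,right)
state=s0 head=3 tape=Y_Y[X]YXX   (s0,X)→(s2,_,left)
state=s2 head=2 tape=Y_[Y]_YXX   (s2,Y)→(s2,_,right)
state=s2 head=3 tape=Y__[_]YXX   (s2,_)→(s0,Y,right)
state=s0 head=4 tape=Y__Y[Y]XX   (s0,Y)→(s2,X,right)
state=s2 head=5 tape=Y__YX[X]X   (s2,X)→(s0,X,right)
state=s0 head=6 tape=Y__YXX[X]   (s0,X)→(s2,_,left)
state=s2 head=5 tape=Y__YX[X]_   (s2,X)→(s0,X,right)
state=s0 head=6 tape=Y__YXX[_]
The non-blank tape span at halt is Y__YXX.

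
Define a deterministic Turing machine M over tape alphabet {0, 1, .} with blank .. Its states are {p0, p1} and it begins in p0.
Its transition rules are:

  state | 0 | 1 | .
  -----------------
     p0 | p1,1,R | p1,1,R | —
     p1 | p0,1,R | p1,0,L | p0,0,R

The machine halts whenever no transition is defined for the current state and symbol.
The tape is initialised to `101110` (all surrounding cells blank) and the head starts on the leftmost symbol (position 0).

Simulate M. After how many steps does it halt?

state=p0 head=0 tape=.[1]01110.   (p0,1)→(p1,1,R)
state=p1 head=1 tape=.1[0]1110.   (p1,0)→(p0,1,R)
state=p0 head=2 tape=.11[1]110.   (p0,1)→(p1,1,R)
state=p1 head=3 tape=.111[1]10.   (p1,1)→(p1,0,L)
state=p1 head=2 tape=.11[1]010.   (p1,1)→(p1,0,L)
state=p1 head=1 tape=.1[1]0010.   (p1,1)→(p1,0,L)
state=p1 head=0 tape=.[1]00010.   (p1,1)→(p1,0,L)
state=p1 head=-1 tape=[.]000010.   (p1,.)→(p0,0,R)
state=p0 head=0 tape=0[0]00010.   (p0,0)→(p1,1,R)
state=p1 head=1 tape=01[0]0010.   (p1,0)→(p0,1,R)
state=p0 head=2 tape=011[0]010.   (p0,0)→(p1,1,R)
state=p1 head=3 tape=0111[0]10.   (p1,0)→(p0,1,R)
state=p0 head=4 tape=01111[1]0.   (p0,1)→(p1,1,R)
state=p1 head=5 tape=011111[0].   (p1,0)→(p0,1,R)
state=p0 head=6 tape=0111111[.]
M halts after 14 transitions.

14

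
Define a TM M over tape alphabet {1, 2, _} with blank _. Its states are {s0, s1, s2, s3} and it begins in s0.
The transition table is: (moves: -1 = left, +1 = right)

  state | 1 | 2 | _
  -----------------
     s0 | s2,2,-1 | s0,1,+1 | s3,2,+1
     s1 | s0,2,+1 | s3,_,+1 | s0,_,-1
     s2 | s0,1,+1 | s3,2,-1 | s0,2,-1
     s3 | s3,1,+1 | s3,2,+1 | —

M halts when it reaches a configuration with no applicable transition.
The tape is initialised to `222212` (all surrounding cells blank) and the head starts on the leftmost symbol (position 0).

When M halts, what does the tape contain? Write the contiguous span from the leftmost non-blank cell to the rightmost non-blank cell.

s0 | [2]22212__   read 2 → write 1, move +1, go to s0
s0 | 1[2]2212__   read 2 → write 1, move +1, go to s0
s0 | 11[2]212__   read 2 → write 1, move +1, go to s0
s0 | 111[2]12__   read 2 → write 1, move +1, go to s0
s0 | 1111[1]2__   read 1 → write 2, move -1, go to s2
s2 | 111[1]22__   read 1 → write 1, move +1, go to s0
s0 | 1111[2]2__   read 2 → write 1, move +1, go to s0
s0 | 11111[2]__   read 2 → write 1, move +1, go to s0
s0 | 111111[_]_   read _ → write 2, move +1, go to s3
s3 | 1111112[_]
The non-blank tape span at halt is 1111112.

1111112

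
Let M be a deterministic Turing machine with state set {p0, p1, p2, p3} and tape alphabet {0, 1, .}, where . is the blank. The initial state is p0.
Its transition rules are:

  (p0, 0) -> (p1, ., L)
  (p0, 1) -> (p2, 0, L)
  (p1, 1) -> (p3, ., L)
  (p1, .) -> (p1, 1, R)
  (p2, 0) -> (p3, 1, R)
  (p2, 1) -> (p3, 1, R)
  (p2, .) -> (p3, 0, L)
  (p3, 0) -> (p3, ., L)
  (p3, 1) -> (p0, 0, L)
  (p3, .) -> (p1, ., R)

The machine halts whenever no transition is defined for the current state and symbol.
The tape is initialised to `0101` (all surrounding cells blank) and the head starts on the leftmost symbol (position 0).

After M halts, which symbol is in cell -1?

0

p0 | ...[0]101   read 0 → write ., move L, go to p1
p1 | ..[.].101   read . → write 1, move R, go to p1
p1 | ..1[.]101   read . → write 1, move R, go to p1
p1 | ..11[1]01   read 1 → write ., move L, go to p3
p3 | ..1[1].01   read 1 → write 0, move L, go to p0
p0 | ..[1]0.01   read 1 → write 0, move L, go to p2
p2 | .[.]00.01   read . → write 0, move L, go to p3
p3 | [.]000.01   read . → write ., move R, go to p1
p1 | .[0]00.01
Cell -1 holds 0 when M halts.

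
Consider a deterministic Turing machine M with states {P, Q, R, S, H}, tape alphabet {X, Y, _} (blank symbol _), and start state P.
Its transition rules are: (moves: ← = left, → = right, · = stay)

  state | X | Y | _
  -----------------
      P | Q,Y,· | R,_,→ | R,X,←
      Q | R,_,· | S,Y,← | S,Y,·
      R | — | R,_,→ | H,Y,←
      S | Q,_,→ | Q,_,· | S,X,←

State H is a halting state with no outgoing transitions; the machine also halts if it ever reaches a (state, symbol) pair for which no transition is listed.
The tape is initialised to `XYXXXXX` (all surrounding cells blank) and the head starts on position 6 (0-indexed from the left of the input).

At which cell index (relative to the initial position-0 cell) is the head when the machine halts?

P | XYXXXX[X]   read X → write Y, move ·, go to Q
Q | XYXXXX[Y]   read Y → write Y, move ←, go to S
S | XYXXX[X]Y   read X → write _, move →, go to Q
Q | XYXXX_[Y]   read Y → write Y, move ←, go to S
S | XYXXX[_]Y   read _ → write X, move ←, go to S
S | XYXX[X]XY   read X → write _, move →, go to Q
Q | XYXX_[X]Y   read X → write _, move ·, go to R
R | XYXX_[_]Y   read _ → write Y, move ←, go to H
H | XYXX[_]YY
At halt the head is at cell 4.

4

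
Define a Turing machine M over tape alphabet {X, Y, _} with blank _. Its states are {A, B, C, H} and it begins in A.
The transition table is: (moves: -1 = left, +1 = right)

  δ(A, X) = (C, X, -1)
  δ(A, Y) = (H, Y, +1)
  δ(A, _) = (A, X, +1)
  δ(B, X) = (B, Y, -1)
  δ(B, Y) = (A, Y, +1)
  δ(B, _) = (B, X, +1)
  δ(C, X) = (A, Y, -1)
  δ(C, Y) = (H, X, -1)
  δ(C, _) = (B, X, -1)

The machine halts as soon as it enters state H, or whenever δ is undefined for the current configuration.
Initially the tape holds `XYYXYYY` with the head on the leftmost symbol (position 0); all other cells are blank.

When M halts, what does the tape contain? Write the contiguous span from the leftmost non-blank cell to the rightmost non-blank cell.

XYYXYYXYYY

A | ___[X]YYXYYY   read X → write X, move -1, go to C
C | __[_]XYYXYYY   read _ → write X, move -1, go to B
B | _[_]XXYYXYYY   read _ → write X, move +1, go to B
B | _X[X]XYYXYYY   read X → write Y, move -1, go to B
B | _[X]YXYYXYYY   read X → write Y, move -1, go to B
B | [_]YYXYYXYYY   read _ → write X, move +1, go to B
B | X[Y]YXYYXYYY   read Y → write Y, move +1, go to A
A | XY[Y]XYYXYYY   read Y → write Y, move +1, go to H
H | XYY[X]YYXYYY
The non-blank tape span at halt is XYYXYYXYYY.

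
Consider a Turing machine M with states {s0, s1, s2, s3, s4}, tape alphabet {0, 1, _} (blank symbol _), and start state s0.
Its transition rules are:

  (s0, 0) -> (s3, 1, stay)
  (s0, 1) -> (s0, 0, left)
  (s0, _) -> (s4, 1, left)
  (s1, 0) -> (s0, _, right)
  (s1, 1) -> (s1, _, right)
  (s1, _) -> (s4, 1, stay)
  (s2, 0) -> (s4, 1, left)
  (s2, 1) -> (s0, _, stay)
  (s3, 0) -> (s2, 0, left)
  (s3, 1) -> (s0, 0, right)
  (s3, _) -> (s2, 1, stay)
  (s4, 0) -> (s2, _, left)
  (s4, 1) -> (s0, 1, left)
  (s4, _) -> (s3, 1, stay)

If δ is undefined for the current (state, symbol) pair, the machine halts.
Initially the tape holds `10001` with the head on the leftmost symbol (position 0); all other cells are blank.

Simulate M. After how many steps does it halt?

s0 | ___[1]0001_   read 1 → write 0, move left, go to s0
s0 | __[_]00001_   read _ → write 1, move left, go to s4
s4 | _[_]100001_   read _ → write 1, move stay, go to s3
s3 | _[1]100001_   read 1 → write 0, move right, go to s0
s0 | _0[1]00001_   read 1 → write 0, move left, go to s0
s0 | _[0]000001_   read 0 → write 1, move stay, go to s3
s3 | _[1]000001_   read 1 → write 0, move right, go to s0
s0 | _0[0]00001_   read 0 → write 1, move stay, go to s3
s3 | _0[1]00001_   read 1 → write 0, move right, go to s0
s0 | _00[0]0001_   read 0 → write 1, move stay, go to s3
s3 | _00[1]0001_   read 1 → write 0, move right, go to s0
s0 | _000[0]001_   read 0 → write 1, move stay, go to s3
s3 | _000[1]001_   read 1 → write 0, move right, go to s0
s0 | _0000[0]01_   read 0 → write 1, move stay, go to s3
s3 | _0000[1]01_   read 1 → write 0, move right, go to s0
s0 | _00000[0]1_   read 0 → write 1, move stay, go to s3
s3 | _00000[1]1_   read 1 → write 0, move right, go to s0
s0 | _000000[1]_   read 1 → write 0, move left, go to s0
s0 | _00000[0]0_   read 0 → write 1, move stay, go to s3
s3 | _00000[1]0_   read 1 → write 0, move right, go to s0
s0 | _000000[0]_   read 0 → write 1, move stay, go to s3
s3 | _000000[1]_   read 1 → write 0, move right, go to s0
s0 | _0000000[_]   read _ → write 1, move left, go to s4
s4 | _000000[0]1   read 0 → write _, move left, go to s2
s2 | _00000[0]_1   read 0 → write 1, move left, go to s4
s4 | _0000[0]1_1   read 0 → write _, move left, go to s2
s2 | _000[0]_1_1   read 0 → write 1, move left, go to s4
s4 | _00[0]1_1_1   read 0 → write _, move left, go to s2
s2 | _0[0]_1_1_1   read 0 → write 1, move left, go to s4
s4 | _[0]1_1_1_1   read 0 → write _, move left, go to s2
s2 | [_]_1_1_1_1
M halts after 30 transitions.

30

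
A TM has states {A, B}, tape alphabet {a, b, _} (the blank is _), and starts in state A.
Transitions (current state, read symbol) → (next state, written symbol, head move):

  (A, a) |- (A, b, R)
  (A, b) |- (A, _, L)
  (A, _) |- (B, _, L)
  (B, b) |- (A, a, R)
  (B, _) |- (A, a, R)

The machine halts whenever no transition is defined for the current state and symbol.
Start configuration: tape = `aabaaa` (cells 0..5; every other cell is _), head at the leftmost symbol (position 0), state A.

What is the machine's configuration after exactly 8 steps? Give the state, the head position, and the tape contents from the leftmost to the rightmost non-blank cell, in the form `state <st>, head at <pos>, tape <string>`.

state B, head at -2, tape a____aaa

A | __[a]abaaa   read a → write b, move R, go to A
A | __b[a]baaa   read a → write b, move R, go to A
A | __bb[b]aaa   read b → write _, move L, go to A
A | __b[b]_aaa   read b → write _, move L, go to A
A | __[b]__aaa   read b → write _, move L, go to A
A | _[_]___aaa   read _ → write _, move L, go to B
B | [_]____aaa   read _ → write a, move R, go to A
A | a[_]___aaa   read _ → write _, move L, go to B
B | [a]____aaa
After 8 steps: state B, head at -2, tape a____aaa.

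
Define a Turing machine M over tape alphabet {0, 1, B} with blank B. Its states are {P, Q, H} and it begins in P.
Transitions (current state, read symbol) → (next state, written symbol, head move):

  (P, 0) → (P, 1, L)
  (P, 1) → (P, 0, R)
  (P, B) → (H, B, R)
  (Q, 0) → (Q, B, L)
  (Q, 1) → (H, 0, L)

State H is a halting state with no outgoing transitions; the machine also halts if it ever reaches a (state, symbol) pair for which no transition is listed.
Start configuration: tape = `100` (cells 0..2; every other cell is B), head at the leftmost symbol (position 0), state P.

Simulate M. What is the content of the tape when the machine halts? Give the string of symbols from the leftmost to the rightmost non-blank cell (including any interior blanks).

110

state=P head=0 tape=B[1]00   (P,1)→(P,0,R)
state=P head=1 tape=B0[0]0   (P,0)→(P,1,L)
state=P head=0 tape=B[0]10   (P,0)→(P,1,L)
state=P head=-1 tape=[B]110   (P,B)→(H,B,R)
state=H head=0 tape=B[1]10
The non-blank tape span at halt is 110.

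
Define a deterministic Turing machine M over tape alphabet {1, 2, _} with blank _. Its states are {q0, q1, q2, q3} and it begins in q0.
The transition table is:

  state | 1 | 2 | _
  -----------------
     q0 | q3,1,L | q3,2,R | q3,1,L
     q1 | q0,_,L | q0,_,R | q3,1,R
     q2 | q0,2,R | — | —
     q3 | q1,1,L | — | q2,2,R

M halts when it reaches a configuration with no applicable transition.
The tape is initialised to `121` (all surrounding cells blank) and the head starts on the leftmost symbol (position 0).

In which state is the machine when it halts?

state=q0 head=0 tape=_[1]21_   (q0,1)→(q3,1,L)
state=q3 head=-1 tape=[_]121_   (q3,_)→(q2,2,R)
state=q2 head=0 tape=2[1]21_   (q2,1)→(q0,2,R)
state=q0 head=1 tape=22[2]1_   (q0,2)→(q3,2,R)
state=q3 head=2 tape=222[1]_   (q3,1)→(q1,1,L)
state=q1 head=1 tape=22[2]1_   (q1,2)→(q0,_,R)
state=q0 head=2 tape=22_[1]_   (q0,1)→(q3,1,L)
state=q3 head=1 tape=22[_]1_   (q3,_)→(q2,2,R)
state=q2 head=2 tape=222[1]_   (q2,1)→(q0,2,R)
state=q0 head=3 tape=2222[_]   (q0,_)→(q3,1,L)
state=q3 head=2 tape=222[2]1
No transition is defined for (q3, 2); M halts in state q3.

q3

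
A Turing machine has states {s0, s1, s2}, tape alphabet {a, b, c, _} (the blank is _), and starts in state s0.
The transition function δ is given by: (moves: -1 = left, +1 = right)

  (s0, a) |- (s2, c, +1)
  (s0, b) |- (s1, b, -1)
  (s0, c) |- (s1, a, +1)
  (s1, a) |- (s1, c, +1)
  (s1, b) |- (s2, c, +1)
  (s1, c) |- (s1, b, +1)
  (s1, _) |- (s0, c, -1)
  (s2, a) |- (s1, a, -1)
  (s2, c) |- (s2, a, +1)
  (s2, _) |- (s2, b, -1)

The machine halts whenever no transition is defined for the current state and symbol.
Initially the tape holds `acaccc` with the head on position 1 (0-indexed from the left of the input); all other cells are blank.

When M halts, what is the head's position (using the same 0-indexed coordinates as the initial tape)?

s0 | a[c]accc_   read c → write a, move +1, go to s1
s1 | aa[a]ccc_   read a → write c, move +1, go to s1
s1 | aac[c]cc_   read c → write b, move +1, go to s1
s1 | aacb[c]c_   read c → write b, move +1, go to s1
s1 | aacbb[c]_   read c → write b, move +1, go to s1
s1 | aacbbb[_]   read _ → write c, move -1, go to s0
s0 | aacbb[b]c   read b → write b, move -1, go to s1
s1 | aacb[b]bc   read b → write c, move +1, go to s2
s2 | aacbc[b]c
At halt the head is at cell 5.

5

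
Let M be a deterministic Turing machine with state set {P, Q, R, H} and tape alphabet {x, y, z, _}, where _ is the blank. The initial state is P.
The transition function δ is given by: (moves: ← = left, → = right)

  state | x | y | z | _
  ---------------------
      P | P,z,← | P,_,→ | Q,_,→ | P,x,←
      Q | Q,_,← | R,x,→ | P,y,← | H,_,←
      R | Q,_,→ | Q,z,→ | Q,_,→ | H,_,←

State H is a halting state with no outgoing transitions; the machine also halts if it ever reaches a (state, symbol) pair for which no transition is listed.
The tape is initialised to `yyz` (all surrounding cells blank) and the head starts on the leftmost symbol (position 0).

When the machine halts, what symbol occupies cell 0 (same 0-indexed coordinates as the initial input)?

_

state=P head=0 tape=[y]yz_   (P,y)→(P,_,→)
state=P head=1 tape=_[y]z_   (P,y)→(P,_,→)
state=P head=2 tape=__[z]_   (P,z)→(Q,_,→)
state=Q head=3 tape=___[_]   (Q,_)→(H,_,←)
state=H head=2 tape=__[_]_
Cell 0 holds _ when M halts.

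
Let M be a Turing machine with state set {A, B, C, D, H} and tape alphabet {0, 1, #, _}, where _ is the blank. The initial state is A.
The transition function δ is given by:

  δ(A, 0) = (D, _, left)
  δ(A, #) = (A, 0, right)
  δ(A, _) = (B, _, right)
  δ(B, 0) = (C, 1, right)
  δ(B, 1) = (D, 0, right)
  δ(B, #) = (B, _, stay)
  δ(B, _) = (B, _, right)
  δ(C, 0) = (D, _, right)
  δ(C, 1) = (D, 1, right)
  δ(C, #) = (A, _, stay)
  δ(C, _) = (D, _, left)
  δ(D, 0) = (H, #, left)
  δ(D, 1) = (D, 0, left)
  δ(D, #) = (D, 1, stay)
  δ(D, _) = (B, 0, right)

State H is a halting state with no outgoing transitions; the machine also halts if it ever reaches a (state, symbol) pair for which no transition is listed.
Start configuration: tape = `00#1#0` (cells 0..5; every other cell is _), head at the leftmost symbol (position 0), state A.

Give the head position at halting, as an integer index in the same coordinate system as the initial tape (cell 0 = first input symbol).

2

state=A head=0 tape=_[0]0#1#0   (A,0)→(D,_,left)
state=D head=-1 tape=[_]_0#1#0   (D,_)→(B,0,right)
state=B head=0 tape=0[_]0#1#0   (B,_)→(B,_,right)
state=B head=1 tape=0_[0]#1#0   (B,0)→(C,1,right)
state=C head=2 tape=0_1[#]1#0   (C,#)→(A,_,stay)
state=A head=2 tape=0_1[_]1#0   (A,_)→(B,_,right)
state=B head=3 tape=0_1_[1]#0   (B,1)→(D,0,right)
state=D head=4 tape=0_1_0[#]0   (D,#)→(D,1,stay)
state=D head=4 tape=0_1_0[1]0   (D,1)→(D,0,left)
state=D head=3 tape=0_1_[0]00   (D,0)→(H,#,left)
state=H head=2 tape=0_1[_]#00
At halt the head is at cell 2.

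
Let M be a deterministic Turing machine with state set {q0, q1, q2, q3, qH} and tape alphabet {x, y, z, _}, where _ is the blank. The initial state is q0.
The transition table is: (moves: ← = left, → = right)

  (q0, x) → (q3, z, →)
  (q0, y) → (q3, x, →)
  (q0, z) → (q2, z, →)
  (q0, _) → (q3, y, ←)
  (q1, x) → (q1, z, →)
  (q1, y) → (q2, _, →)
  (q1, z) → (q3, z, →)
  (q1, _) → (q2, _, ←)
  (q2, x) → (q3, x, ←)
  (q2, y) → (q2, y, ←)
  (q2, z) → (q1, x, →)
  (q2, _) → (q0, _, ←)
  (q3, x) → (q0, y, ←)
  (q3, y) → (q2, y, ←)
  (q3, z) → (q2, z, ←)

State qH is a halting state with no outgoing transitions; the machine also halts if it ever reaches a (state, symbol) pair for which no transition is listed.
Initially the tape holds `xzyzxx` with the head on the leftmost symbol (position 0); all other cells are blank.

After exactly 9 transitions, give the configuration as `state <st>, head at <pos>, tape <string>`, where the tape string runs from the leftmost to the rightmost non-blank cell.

state=q0 head=0 tape=[x]zyzxx   (q0,x)→(q3,z,→)
state=q3 head=1 tape=z[z]yzxx   (q3,z)→(q2,z,←)
state=q2 head=0 tape=[z]zyzxx   (q2,z)→(q1,x,→)
state=q1 head=1 tape=x[z]yzxx   (q1,z)→(q3,z,→)
state=q3 head=2 tape=xz[y]zxx   (q3,y)→(q2,y,←)
state=q2 head=1 tape=x[z]yzxx   (q2,z)→(q1,x,→)
state=q1 head=2 tape=xx[y]zxx   (q1,y)→(q2,_,→)
state=q2 head=3 tape=xx_[z]xx   (q2,z)→(q1,x,→)
state=q1 head=4 tape=xx_x[x]x   (q1,x)→(q1,z,→)
state=q1 head=5 tape=xx_xz[x]
After 9 steps: state q1, head at 5, tape xx_xzx.

state q1, head at 5, tape xx_xzx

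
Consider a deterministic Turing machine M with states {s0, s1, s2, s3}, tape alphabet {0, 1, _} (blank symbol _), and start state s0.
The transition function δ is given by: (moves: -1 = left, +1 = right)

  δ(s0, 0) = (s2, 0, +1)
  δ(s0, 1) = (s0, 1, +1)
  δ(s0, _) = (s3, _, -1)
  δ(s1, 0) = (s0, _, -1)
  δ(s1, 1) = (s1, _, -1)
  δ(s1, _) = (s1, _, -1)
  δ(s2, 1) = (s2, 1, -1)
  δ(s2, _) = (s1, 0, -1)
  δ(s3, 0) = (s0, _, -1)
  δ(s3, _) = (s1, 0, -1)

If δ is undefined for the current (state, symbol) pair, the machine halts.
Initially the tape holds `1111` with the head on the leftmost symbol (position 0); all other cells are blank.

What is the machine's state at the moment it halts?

state=s0 head=0 tape=[1]111_   (s0,1)→(s0,1,+1)
state=s0 head=1 tape=1[1]11_   (s0,1)→(s0,1,+1)
state=s0 head=2 tape=11[1]1_   (s0,1)→(s0,1,+1)
state=s0 head=3 tape=111[1]_   (s0,1)→(s0,1,+1)
state=s0 head=4 tape=1111[_]   (s0,_)→(s3,_,-1)
state=s3 head=3 tape=111[1]_
No transition is defined for (s3, 1); M halts in state s3.

s3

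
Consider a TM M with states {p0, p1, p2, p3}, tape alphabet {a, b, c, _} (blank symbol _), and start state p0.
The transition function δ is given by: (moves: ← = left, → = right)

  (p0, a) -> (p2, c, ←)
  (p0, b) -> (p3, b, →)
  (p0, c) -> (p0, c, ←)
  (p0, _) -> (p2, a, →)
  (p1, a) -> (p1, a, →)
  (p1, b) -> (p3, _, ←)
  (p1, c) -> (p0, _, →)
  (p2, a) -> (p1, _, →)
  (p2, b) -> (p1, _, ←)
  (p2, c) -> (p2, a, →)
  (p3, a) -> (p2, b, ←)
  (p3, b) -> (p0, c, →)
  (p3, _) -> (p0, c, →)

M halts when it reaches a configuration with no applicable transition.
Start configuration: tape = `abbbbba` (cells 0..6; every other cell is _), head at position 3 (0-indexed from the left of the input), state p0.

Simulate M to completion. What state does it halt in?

state=p0 head=3 tape=abb[b]bba   (p0,b)→(p3,b,→)
state=p3 head=4 tape=abbb[b]ba   (p3,b)→(p0,c,→)
state=p0 head=5 tape=abbbc[b]a   (p0,b)→(p3,b,→)
state=p3 head=6 tape=abbbcb[a]   (p3,a)→(p2,b,←)
state=p2 head=5 tape=abbbc[b]b   (p2,b)→(p1,_,←)
state=p1 head=4 tape=abbb[c]_b   (p1,c)→(p0,_,→)
state=p0 head=5 tape=abbb_[_]b   (p0,_)→(p2,a,→)
state=p2 head=6 tape=abbb_a[b]   (p2,b)→(p1,_,←)
state=p1 head=5 tape=abbb_[a]_   (p1,a)→(p1,a,→)
state=p1 head=6 tape=abbb_a[_]
No transition is defined for (p1, _); M halts in state p1.

p1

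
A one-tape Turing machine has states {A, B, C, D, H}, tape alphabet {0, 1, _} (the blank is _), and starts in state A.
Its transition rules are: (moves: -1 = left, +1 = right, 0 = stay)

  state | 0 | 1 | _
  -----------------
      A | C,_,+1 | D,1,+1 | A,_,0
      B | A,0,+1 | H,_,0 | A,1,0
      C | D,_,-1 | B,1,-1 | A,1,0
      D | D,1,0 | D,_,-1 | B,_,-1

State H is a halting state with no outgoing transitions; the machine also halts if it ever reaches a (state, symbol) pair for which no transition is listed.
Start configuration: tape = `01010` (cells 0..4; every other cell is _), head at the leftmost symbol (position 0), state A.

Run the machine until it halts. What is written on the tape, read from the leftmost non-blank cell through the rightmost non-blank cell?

state=A head=0 tape=__[0]1010   (A,0)→(C,_,+1)
state=C head=1 tape=___[1]010   (C,1)→(B,1,-1)
state=B head=0 tape=__[_]1010   (B,_)→(A,1,0)
state=A head=0 tape=__[1]1010   (A,1)→(D,1,+1)
state=D head=1 tape=__1[1]010   (D,1)→(D,_,-1)
state=D head=0 tape=__[1]_010   (D,1)→(D,_,-1)
state=D head=-1 tape=_[_]__010   (D,_)→(B,_,-1)
state=B head=-2 tape=[_]___010   (B,_)→(A,1,0)
state=A head=-2 tape=[1]___010   (A,1)→(D,1,+1)
state=D head=-1 tape=1[_]__010   (D,_)→(B,_,-1)
state=B head=-2 tape=[1]___010   (B,1)→(H,_,0)
state=H head=-2 tape=[_]___010
The non-blank tape span at halt is 010.

010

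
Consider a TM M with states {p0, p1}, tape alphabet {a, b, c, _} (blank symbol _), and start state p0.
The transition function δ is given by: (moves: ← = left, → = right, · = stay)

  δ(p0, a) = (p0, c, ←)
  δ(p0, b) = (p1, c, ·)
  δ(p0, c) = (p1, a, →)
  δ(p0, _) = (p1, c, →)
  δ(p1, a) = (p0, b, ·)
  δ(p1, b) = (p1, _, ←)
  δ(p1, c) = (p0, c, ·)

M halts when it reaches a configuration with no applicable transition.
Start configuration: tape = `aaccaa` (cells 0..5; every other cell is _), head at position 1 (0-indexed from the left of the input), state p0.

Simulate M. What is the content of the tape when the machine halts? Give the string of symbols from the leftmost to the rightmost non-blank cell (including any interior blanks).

caaaaaa

p0 | _a[a]ccaa_   read a → write c, move ←, go to p0
p0 | _[a]cccaa_   read a → write c, move ←, go to p0
p0 | [_]ccccaa_   read _ → write c, move →, go to p1
p1 | c[c]cccaa_   read c → write c, move ·, go to p0
p0 | c[c]cccaa_   read c → write a, move →, go to p1
p1 | ca[c]ccaa_   read c → write c, move ·, go to p0
p0 | ca[c]ccaa_   read c → write a, move →, go to p1
p1 | caa[c]caa_   read c → write c, move ·, go to p0
p0 | caa[c]caa_   read c → write a, move →, go to p1
p1 | caaa[c]aa_   read c → write c, move ·, go to p0
p0 | caaa[c]aa_   read c → write a, move →, go to p1
p1 | caaaa[a]a_   read a → write b, move ·, go to p0
p0 | caaaa[b]a_   read b → write c, move ·, go to p1
p1 | caaaa[c]a_   read c → write c, move ·, go to p0
p0 | caaaa[c]a_   read c → write a, move →, go to p1
p1 | caaaaa[a]_   read a → write b, move ·, go to p0
p0 | caaaaa[b]_   read b → write c, move ·, go to p1
p1 | caaaaa[c]_   read c → write c, move ·, go to p0
p0 | caaaaa[c]_   read c → write a, move →, go to p1
p1 | caaaaaa[_]
The non-blank tape span at halt is caaaaaa.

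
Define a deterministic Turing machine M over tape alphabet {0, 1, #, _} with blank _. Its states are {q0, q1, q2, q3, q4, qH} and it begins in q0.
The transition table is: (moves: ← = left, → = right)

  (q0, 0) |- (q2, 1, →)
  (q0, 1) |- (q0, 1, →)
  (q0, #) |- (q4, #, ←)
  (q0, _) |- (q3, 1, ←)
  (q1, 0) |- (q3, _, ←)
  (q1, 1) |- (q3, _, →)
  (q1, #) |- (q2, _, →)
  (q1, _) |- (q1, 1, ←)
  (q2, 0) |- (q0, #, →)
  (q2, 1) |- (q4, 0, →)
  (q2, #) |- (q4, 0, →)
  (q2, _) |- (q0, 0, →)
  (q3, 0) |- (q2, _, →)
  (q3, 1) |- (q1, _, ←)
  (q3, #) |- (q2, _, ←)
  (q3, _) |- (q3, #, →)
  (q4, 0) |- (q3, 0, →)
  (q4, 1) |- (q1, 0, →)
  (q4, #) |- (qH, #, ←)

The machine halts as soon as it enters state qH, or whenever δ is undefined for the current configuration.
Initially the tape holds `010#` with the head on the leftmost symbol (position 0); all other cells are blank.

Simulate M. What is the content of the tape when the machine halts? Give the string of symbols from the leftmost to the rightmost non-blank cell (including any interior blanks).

q0 | [0]10#   read 0 → write 1, move →, go to q2
q2 | 1[1]0#   read 1 → write 0, move →, go to q4
q4 | 10[0]#   read 0 → write 0, move →, go to q3
q3 | 100[#]   read # → write _, move ←, go to q2
q2 | 10[0]_   read 0 → write #, move →, go to q0
q0 | 10#[_]   read _ → write 1, move ←, go to q3
q3 | 10[#]1   read # → write _, move ←, go to q2
q2 | 1[0]_1   read 0 → write #, move →, go to q0
q0 | 1#[_]1   read _ → write 1, move ←, go to q3
q3 | 1[#]11   read # → write _, move ←, go to q2
q2 | [1]_11   read 1 → write 0, move →, go to q4
q4 | 0[_]11
The non-blank tape span at halt is 0_11.

0_11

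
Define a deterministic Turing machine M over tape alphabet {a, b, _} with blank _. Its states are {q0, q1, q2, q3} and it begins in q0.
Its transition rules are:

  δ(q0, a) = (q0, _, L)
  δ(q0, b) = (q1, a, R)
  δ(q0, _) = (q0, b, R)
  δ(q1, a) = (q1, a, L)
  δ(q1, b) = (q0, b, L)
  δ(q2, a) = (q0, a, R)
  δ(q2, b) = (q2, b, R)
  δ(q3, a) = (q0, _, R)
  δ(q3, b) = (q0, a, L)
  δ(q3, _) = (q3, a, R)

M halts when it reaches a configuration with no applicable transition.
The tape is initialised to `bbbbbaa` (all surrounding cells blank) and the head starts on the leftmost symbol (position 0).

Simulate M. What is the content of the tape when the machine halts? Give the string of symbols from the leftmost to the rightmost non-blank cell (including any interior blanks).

state=q0 head=0 tape=_[b]bbbbaa   (q0,b)→(q1,a,R)
state=q1 head=1 tape=_a[b]bbbaa   (q1,b)→(q0,b,L)
state=q0 head=0 tape=_[a]bbbbaa   (q0,a)→(q0,_,L)
state=q0 head=-1 tape=[_]_bbbbaa   (q0,_)→(q0,b,R)
state=q0 head=0 tape=b[_]bbbbaa   (q0,_)→(q0,b,R)
state=q0 head=1 tape=bb[b]bbbaa   (q0,b)→(q1,a,R)
state=q1 head=2 tape=bba[b]bbaa   (q1,b)→(q0,b,L)
state=q0 head=1 tape=bb[a]bbbaa   (q0,a)→(q0,_,L)
state=q0 head=0 tape=b[b]_bbbaa   (q0,b)→(q1,a,R)
state=q1 head=1 tape=ba[_]bbbaa
The non-blank tape span at halt is ba_bbbaa.

ba_bbbaa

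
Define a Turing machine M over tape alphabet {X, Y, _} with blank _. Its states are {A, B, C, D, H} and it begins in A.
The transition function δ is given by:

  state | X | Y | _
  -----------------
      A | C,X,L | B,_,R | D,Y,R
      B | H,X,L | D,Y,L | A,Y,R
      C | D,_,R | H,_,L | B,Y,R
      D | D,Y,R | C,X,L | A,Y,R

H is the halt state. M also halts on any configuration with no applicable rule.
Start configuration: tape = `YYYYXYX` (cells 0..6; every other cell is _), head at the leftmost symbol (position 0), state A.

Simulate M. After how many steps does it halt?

A | [Y]YYYXYX   read Y → write _, move R, go to B
B | _[Y]YYXYX   read Y → write Y, move L, go to D
D | [_]YYYXYX   read _ → write Y, move R, go to A
A | Y[Y]YYXYX   read Y → write _, move R, go to B
B | Y_[Y]YXYX   read Y → write Y, move L, go to D
D | Y[_]YYXYX   read _ → write Y, move R, go to A
A | YY[Y]YXYX   read Y → write _, move R, go to B
B | YY_[Y]XYX   read Y → write Y, move L, go to D
D | YY[_]YXYX   read _ → write Y, move R, go to A
A | YYY[Y]XYX   read Y → write _, move R, go to B
B | YYY_[X]YX   read X → write X, move L, go to H
H | YYY[_]XYX
M halts after 11 transitions.

11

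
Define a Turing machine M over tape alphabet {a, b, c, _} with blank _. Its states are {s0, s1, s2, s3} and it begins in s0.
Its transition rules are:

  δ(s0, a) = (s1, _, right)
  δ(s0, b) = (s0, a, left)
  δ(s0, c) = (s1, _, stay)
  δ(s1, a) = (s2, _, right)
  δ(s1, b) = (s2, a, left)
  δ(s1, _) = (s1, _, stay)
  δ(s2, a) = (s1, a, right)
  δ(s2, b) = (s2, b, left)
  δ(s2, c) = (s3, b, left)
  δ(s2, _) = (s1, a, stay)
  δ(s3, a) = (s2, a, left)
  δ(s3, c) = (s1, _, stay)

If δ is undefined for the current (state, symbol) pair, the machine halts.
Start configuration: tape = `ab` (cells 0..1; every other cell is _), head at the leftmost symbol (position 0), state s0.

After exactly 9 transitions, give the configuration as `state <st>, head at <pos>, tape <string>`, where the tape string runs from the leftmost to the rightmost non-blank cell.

state s1, head at 2, tape a

state=s0 head=0 tape=[a]b_   (s0,a)→(s1,_,right)
state=s1 head=1 tape=_[b]_   (s1,b)→(s2,a,left)
state=s2 head=0 tape=[_]a_   (s2,_)→(s1,a,stay)
state=s1 head=0 tape=[a]a_   (s1,a)→(s2,_,right)
state=s2 head=1 tape=_[a]_   (s2,a)→(s1,a,right)
state=s1 head=2 tape=_a[_]   (s1,_)→(s1,_,stay)
state=s1 head=2 tape=_a[_]   (s1,_)→(s1,_,stay)
state=s1 head=2 tape=_a[_]   (s1,_)→(s1,_,stay)
state=s1 head=2 tape=_a[_]   (s1,_)→(s1,_,stay)
state=s1 head=2 tape=_a[_]
After 9 steps: state s1, head at 2, tape a.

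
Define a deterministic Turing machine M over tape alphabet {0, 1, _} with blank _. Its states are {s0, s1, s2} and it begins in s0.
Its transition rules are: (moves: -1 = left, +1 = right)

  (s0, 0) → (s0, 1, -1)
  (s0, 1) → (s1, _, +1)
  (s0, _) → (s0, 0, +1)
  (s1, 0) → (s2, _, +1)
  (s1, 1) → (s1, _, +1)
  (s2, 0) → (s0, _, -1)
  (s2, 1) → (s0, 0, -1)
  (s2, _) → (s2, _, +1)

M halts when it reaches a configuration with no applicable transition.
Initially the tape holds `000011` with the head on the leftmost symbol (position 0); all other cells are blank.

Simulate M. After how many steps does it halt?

16

state=s0 head=0 tape=_[0]00011_   (s0,0)→(s0,1,-1)
state=s0 head=-1 tape=[_]100011_   (s0,_)→(s0,0,+1)
state=s0 head=0 tape=0[1]00011_   (s0,1)→(s1,_,+1)
state=s1 head=1 tape=0_[0]0011_   (s1,0)→(s2,_,+1)
state=s2 head=2 tape=0__[0]011_   (s2,0)→(s0,_,-1)
state=s0 head=1 tape=0_[_]_011_   (s0,_)→(s0,0,+1)
state=s0 head=2 tape=0_0[_]011_   (s0,_)→(s0,0,+1)
state=s0 head=3 tape=0_00[0]11_   (s0,0)→(s0,1,-1)
state=s0 head=2 tape=0_0[0]111_   (s0,0)→(s0,1,-1)
state=s0 head=1 tape=0_[0]1111_   (s0,0)→(s0,1,-1)
state=s0 head=0 tape=0[_]11111_   (s0,_)→(s0,0,+1)
state=s0 head=1 tape=00[1]1111_   (s0,1)→(s1,_,+1)
state=s1 head=2 tape=00_[1]111_   (s1,1)→(s1,_,+1)
state=s1 head=3 tape=00__[1]11_   (s1,1)→(s1,_,+1)
state=s1 head=4 tape=00___[1]1_   (s1,1)→(s1,_,+1)
state=s1 head=5 tape=00____[1]_   (s1,1)→(s1,_,+1)
state=s1 head=6 tape=00_____[_]
M halts after 16 transitions.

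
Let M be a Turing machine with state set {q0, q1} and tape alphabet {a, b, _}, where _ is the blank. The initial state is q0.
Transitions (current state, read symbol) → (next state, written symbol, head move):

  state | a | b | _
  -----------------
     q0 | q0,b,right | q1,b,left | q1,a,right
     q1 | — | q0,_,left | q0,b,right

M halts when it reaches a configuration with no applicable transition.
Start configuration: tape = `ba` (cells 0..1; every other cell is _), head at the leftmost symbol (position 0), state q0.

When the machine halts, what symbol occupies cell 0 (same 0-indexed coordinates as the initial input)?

state=q0 head=0 tape=__[b]a   (q0,b)→(q1,b,left)
state=q1 head=-1 tape=_[_]ba   (q1,_)→(q0,b,right)
state=q0 head=0 tape=_b[b]a   (q0,b)→(q1,b,left)
state=q1 head=-1 tape=_[b]ba   (q1,b)→(q0,_,left)
state=q0 head=-2 tape=[_]_ba   (q0,_)→(q1,a,right)
state=q1 head=-1 tape=a[_]ba   (q1,_)→(q0,b,right)
state=q0 head=0 tape=ab[b]a   (q0,b)→(q1,b,left)
state=q1 head=-1 tape=a[b]ba   (q1,b)→(q0,_,left)
state=q0 head=-2 tape=[a]_ba   (q0,a)→(q0,b,right)
state=q0 head=-1 tape=b[_]ba   (q0,_)→(q1,a,right)
state=q1 head=0 tape=ba[b]a   (q1,b)→(q0,_,left)
state=q0 head=-1 tape=b[a]_a   (q0,a)→(q0,b,right)
state=q0 head=0 tape=bb[_]a   (q0,_)→(q1,a,right)
state=q1 head=1 tape=bba[a]
Cell 0 holds a when M halts.

a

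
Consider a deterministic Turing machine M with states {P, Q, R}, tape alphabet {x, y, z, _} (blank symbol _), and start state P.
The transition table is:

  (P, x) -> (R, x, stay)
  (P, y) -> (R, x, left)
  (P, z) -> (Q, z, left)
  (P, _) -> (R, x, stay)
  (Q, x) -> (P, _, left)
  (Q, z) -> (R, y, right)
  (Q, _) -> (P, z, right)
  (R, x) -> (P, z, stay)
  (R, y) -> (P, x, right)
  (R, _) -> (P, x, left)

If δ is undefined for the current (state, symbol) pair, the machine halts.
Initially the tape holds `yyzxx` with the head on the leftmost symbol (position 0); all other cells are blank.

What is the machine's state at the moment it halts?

P | ___[y]yzxx   read y → write x, move left, go to R
R | __[_]xyzxx   read _ → write x, move left, go to P
P | _[_]xxyzxx   read _ → write x, move stay, go to R
R | _[x]xxyzxx   read x → write z, move stay, go to P
P | _[z]xxyzxx   read z → write z, move left, go to Q
Q | [_]zxxyzxx   read _ → write z, move right, go to P
P | z[z]xxyzxx   read z → write z, move left, go to Q
Q | [z]zxxyzxx   read z → write y, move right, go to R
R | y[z]xxyzxx
No transition is defined for (R, z); M halts in state R.

R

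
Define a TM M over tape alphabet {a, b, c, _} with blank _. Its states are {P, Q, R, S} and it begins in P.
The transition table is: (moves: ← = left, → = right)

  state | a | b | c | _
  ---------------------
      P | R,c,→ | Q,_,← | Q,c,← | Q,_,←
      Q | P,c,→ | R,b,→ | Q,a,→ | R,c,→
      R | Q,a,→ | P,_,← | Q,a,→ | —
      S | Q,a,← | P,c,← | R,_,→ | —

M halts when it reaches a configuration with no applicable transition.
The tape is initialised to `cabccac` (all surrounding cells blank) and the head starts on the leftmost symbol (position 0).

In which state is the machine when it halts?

R

P | _[c]abccac__   read c → write c, move ←, go to Q
Q | [_]cabccac__   read _ → write c, move →, go to R
R | c[c]abccac__   read c → write a, move →, go to Q
Q | ca[a]bccac__   read a → write c, move →, go to P
P | cac[b]ccac__   read b → write _, move ←, go to Q
Q | ca[c]_ccac__   read c → write a, move →, go to Q
Q | caa[_]ccac__   read _ → write c, move →, go to R
R | caac[c]cac__   read c → write a, move →, go to Q
Q | caaca[c]ac__   read c → write a, move →, go to Q
Q | caacaa[a]c__   read a → write c, move →, go to P
P | caacaac[c]__   read c → write c, move ←, go to Q
Q | caacaa[c]c__   read c → write a, move →, go to Q
Q | caacaaa[c]__   read c → write a, move →, go to Q
Q | caacaaaa[_]_   read _ → write c, move →, go to R
R | caacaaaac[_]
No transition is defined for (R, _); M halts in state R.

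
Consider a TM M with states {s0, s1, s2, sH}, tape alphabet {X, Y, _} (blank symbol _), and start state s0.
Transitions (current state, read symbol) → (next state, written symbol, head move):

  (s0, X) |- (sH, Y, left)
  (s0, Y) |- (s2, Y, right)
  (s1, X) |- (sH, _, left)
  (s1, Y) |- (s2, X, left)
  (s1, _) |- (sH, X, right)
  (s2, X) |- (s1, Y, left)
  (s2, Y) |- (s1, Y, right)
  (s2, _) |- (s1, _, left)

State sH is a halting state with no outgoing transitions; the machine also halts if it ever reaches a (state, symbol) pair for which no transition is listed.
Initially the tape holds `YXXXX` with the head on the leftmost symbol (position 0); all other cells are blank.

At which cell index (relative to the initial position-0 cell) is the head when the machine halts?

-1

state=s0 head=0 tape=__[Y]XXXX   (s0,Y)→(s2,Y,right)
state=s2 head=1 tape=__Y[X]XXX   (s2,X)→(s1,Y,left)
state=s1 head=0 tape=__[Y]YXXX   (s1,Y)→(s2,X,left)
state=s2 head=-1 tape=_[_]XYXXX   (s2,_)→(s1,_,left)
state=s1 head=-2 tape=[_]_XYXXX   (s1,_)→(sH,X,right)
state=sH head=-1 tape=X[_]XYXXX
At halt the head is at cell -1.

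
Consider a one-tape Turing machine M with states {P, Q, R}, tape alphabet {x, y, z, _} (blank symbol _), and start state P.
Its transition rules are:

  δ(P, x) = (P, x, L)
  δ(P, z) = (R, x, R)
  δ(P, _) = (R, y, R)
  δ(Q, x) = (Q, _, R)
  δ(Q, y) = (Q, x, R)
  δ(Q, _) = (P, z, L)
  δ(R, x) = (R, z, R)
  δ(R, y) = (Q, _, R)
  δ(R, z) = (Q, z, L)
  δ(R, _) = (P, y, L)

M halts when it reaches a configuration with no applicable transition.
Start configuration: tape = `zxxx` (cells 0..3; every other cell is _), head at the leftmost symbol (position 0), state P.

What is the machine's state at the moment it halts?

P | [z]xxx__   read z → write x, move R, go to R
R | x[x]xx__   read x → write z, move R, go to R
R | xz[x]x__   read x → write z, move R, go to R
R | xzz[x]__   read x → write z, move R, go to R
R | xzzz[_]_   read _ → write y, move L, go to P
P | xzz[z]y_   read z → write x, move R, go to R
R | xzzx[y]_   read y → write _, move R, go to Q
Q | xzzx_[_]   read _ → write z, move L, go to P
P | xzzx[_]z   read _ → write y, move R, go to R
R | xzzxy[z]   read z → write z, move L, go to Q
Q | xzzx[y]z   read y → write x, move R, go to Q
Q | xzzxx[z]
No transition is defined for (Q, z); M halts in state Q.

Q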